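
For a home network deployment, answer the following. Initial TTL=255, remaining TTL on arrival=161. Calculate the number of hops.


Given: initial TTL = 255, received TTL = 161
Hops = initial TTL - received TTL
Hops = 255 - 161 = 94

94


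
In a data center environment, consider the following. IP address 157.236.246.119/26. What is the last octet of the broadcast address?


Given: IP = 157.236.246.119, prefix = /26
Host bits = 32 - 26 = 6
Network last octet = 119 AND mask = 64
Host part size = 2^6 - 1 = 63
Broadcast last octet = 64 OR 63 = 127

127


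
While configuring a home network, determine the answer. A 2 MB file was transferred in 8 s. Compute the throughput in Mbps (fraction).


Given: file = 2 MB, time = 8 s
File in Mb = 2 * 8 = 16 Mb
Throughput = 16 / 8 Mbps
Throughput = 2 Mbps

2


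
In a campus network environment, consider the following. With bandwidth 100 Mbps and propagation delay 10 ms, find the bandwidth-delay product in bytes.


Given: bandwidth = 100 Mbps, delay = 10 ms
BDP in bits = 100 * 10^6 * 10 / 1000
BDP in bits = 1000000
BDP in bytes = 1000000 / 8 = 125000

125000


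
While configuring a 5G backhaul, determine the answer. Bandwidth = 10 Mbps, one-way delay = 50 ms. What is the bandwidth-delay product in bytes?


Given: bandwidth = 10 Mbps, delay = 50 ms
BDP in bits = 10 * 10^6 * 50 / 1000
BDP in bits = 500000
BDP in bytes = 500000 / 8 = 62500

62500


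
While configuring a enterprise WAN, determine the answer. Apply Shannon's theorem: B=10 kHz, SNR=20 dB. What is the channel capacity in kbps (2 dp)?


Given: B = 10 kHz, SNR = 20 dB
SNR linear = 10^(20/10) = 100
1 + SNR = 101
log2(101) = 6.6582114828
C = 10 * 1000 * 6.6582114828 = 66582.1148 bps
C = 66.582115 kbps -> 66.58 kbps (2 dp)

66.58


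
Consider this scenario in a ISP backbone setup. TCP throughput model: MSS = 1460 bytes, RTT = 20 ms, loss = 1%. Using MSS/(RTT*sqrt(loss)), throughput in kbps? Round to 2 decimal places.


Given: MSS = 1460 bytes, RTT = 20 ms, loss = 1%
RTT in seconds = 20 / 1000 = 0.02
Loss rate = 1% = 0.01
sqrt(loss) = sqrt(0.01) = 0.1
Throughput (bytes/s) = 1460 / (0.02 * 0.1) = 730000.0000
Throughput (kbps) = 730000.0000 * 8 / 1000 = 5840.000000 -> 5840.00 kbps (2 dp)

5840.00


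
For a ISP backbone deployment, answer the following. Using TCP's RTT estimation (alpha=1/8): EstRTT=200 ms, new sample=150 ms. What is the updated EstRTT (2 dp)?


Given: EstRTT = 200 ms, SampleRTT = 150 ms, alpha = 1/8
New EstRTT = (1 - alpha) * EstRTT + alpha * SampleRTT
(7/8) * 200 = 175
(1/8) * 150 = 18.75
New EstRTT = 175 + 18.75 = 193.75 ms -> 193.75 ms (2 dp)

193.75


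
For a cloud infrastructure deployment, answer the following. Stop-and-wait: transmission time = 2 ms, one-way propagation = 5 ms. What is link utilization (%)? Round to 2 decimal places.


Given: Ttrans = 2 ms, Tprop = 5 ms
RTT = 2 * Tprop = 2 * 5 = 10 ms
U = Ttrans / (Ttrans + RTT)
U = 2 / (2 + 10)
U = 2 / 12 = 0.166667
U% = 16.67%

16.67


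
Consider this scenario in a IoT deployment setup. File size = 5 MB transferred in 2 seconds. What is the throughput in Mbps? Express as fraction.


Given: file = 5 MB, time = 2 s
File in Mb = 5 * 8 = 40 Mb
Throughput = 40 / 2 Mbps
Throughput = 20 Mbps

20


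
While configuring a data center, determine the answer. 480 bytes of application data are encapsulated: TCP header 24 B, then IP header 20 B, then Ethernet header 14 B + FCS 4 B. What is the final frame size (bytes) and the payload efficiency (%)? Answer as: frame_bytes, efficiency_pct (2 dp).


TCP segment = 480 + 24 = 504 B
IP packet = 504 + 20 = 524 B
Ethernet frame = 524 + 14 + 4 = 542 B
Efficiency = app / frame = 480 / 542 = 0.885609 = 88.5609% -> 88.56% (2 dp)

542, 88.56


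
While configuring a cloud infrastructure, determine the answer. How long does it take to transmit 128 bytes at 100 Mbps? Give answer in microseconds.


Given: packet = 128 bytes, bandwidth = 100 Mbps
Packet in bits = 128 * 8 = 1024 bits
Bandwidth = 100 * 10^6 = 100000000 bps
Time = 1024 / 100000000 seconds
Time in us = 1024 * 10^6 / 100000000 = 10.24

10.24


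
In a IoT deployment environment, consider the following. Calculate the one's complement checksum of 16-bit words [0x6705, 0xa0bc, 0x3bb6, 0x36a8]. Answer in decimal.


Given words: [0x6705, 0xa0bc, 0x3bb6, 0x36a8]
Step 1: Sum all words
Raw sum = 26373 + 41148 + 15286 + 13992 = 96799
Step 2: Fold carry: (31263 + 1) = 31264
One's complement = ~31264 & 0xFFFF = 34271

34271


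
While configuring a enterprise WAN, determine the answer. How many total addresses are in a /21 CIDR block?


Given: CIDR prefix /21
Host bits = 32 - 21 = 11
Total addresses = 2^11 = 2048

2048


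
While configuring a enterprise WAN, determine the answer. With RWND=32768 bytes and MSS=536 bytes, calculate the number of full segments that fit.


Given: RWND = 32768 bytes, MSS = 536 bytes
Full segments = floor(RWND / MSS)
Full segments = floor(32768 / 536)
Full segments = floor(61.1343) = 61

61


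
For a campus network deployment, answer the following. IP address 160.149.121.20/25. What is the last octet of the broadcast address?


Given: IP = 160.149.121.20, prefix = /25
Host bits = 32 - 25 = 7
Network last octet = 20 AND mask = 0
Host part size = 2^7 - 1 = 127
Broadcast last octet = 0 OR 127 = 127

127


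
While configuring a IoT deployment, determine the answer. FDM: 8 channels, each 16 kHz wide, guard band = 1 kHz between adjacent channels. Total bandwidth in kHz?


Given: 8 channels, 16 kHz each, guard = 1 kHz
Channel bandwidth = 8 * 16 = 128 kHz
Guard bands = 7 gaps * 1 kHz = 7 kHz
Total = 128 + 7 = 135 kHz

135


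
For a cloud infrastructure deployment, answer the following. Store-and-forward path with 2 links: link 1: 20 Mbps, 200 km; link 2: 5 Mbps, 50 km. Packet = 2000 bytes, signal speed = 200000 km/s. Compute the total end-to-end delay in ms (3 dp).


Packet = 2000 bytes = 16000 bits. Store-and-forward: sum (t_trans + t_prop) per link.
Link 1: t_trans = 16000/(20*10^6) s = 0.8000 ms; t_prop = 200/200000 s = 1.0000 ms; subtotal = 1.8000 ms
Link 2: t_trans = 16000/(5*10^6) s = 3.2000 ms; t_prop = 50/200000 s = 0.2500 ms; subtotal = 3.4500 ms
End-to-end = 1.8000 + 3.4500 = 5.2500 ms -> 5.250 ms (3 dp)

5.250


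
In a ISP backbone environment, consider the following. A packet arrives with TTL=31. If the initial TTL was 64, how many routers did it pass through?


Given: initial TTL = 64, received TTL = 31
Hops = initial TTL - received TTL
Hops = 64 - 31 = 33

33


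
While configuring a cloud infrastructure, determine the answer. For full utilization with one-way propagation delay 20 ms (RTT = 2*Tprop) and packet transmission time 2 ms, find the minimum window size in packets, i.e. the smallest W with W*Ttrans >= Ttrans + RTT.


Given: Ttrans = 2 ms, RTT = 40 ms (= 2 * Tprop, Tprop = 20 ms)
Time until first ACK returns = Ttrans + RTT = 2 + 40 = 42 ms
Need W * Ttrans >= Ttrans + RTT  ->  W >= (Ttrans + RTT) / Ttrans
(Ttrans + RTT) / Ttrans = 42 / 2 = 21
W_min = ceil(21) = 21

21


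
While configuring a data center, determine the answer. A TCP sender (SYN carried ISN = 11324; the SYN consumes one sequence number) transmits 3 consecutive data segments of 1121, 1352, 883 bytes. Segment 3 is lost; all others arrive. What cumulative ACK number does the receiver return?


SYN uses sequence number 11324; first data byte = ISN + 1 = 11325.
Segment 1: SEQ = 11325, len = 1121 B, covers [11325, 12445]
Segment 2: SEQ = 12446, len = 1352 B, covers [12446, 13797]
Segment 3: SEQ = 13798, len = 883 B, covers [13798, 14680] [LOST]
In-order data received: bytes [11325, 13797] (segments 1..2).
Segment 3 missing -> gap begins at byte 13798.
Cumulative ACK = next expected in-order byte = 11325 + 1121 + 1352 = 13798

13798


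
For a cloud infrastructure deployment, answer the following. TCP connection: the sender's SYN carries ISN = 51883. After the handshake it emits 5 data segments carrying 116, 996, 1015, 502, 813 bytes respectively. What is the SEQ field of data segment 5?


The SYN occupies sequence number ISN = 51883, so the first data byte is ISN + 1 = 51884.
SEQ of data segment i = (ISN + 1) + sum of payload sizes of segments 1..i-1.
Segment 1: SEQ = 51884, payload = 116 bytes
Segment 2: SEQ = 52000, payload = 996 bytes
Segment 3: SEQ = 52996, payload = 1015 bytes
Segment 4: SEQ = 54011, payload = 502 bytes
Segment 5: SEQ = 54513, payload = 813 bytes
SEQ of segment 5 = 51884 + 116 + 996 + 1015 + 502 = 54513

54513


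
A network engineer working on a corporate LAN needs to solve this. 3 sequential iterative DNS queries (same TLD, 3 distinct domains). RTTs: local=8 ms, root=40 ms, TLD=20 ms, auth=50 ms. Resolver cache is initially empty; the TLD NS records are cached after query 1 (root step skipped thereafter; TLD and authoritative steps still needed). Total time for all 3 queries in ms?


Lookup 1 (cold cache): local + root + TLD + auth = 8 + 40 + 20 + 50 = 118 ms
Lookups 2..3 (TLD NS cached -> skip root; new domain -> still ask TLD and auth): local + TLD + auth = 8 + 20 + 50 = 78 ms each
Remaining 2 lookups: 2 * 78 = 156 ms
Total = 118 + 156 = 274 ms

274


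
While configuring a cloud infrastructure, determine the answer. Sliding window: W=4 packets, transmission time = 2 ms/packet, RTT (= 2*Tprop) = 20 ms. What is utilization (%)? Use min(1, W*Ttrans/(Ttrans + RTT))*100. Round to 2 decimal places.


Given: W = 4, Ttrans = 2 ms, RTT = 20 ms (= 2 * Tprop, Tprop = 10 ms)
Cycle time = Ttrans + RTT = 2 + 20 = 22 ms (first packet sent until its ACK returns)
W * Ttrans = 4 * 2 = 8 ms of sending per cycle
W * Ttrans / (Ttrans + RTT) = 8 / 22 = 0.363636
U = min(1, 0.363636) = 0.363636
U% = 36.36%

36.36


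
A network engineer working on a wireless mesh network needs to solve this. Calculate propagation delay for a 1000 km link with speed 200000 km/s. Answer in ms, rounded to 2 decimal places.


Given: distance = 1000 km, speed = 200000 km/s
Delay = distance / speed = 1000 / 200000 seconds
Delay in ms = 1000 * 1000 / 200000
Delay = 5.0000 ms
Rounded to 2 dp = 5.00 ms

5.00


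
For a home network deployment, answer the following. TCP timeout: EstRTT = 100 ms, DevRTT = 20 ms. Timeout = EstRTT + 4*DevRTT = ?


Given: EstRTT = 100 ms, DevRTT = 20 ms
Timeout = EstRTT + 4 * DevRTT
4 * DevRTT = 4 * 20 = 80
Timeout = 100 + 80 = 180 ms

180


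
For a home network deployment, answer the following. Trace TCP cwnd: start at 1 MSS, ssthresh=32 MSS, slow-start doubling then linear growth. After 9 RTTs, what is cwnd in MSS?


RTT 0: cwnd = 1 MSS (initial)
RTT 1: cwnd = 2 MSS (slow start, doubled)
RTT 2: cwnd = 4 MSS (slow start, doubled)
RTT 3: cwnd = 8 MSS (slow start, doubled)
RTT 4: cwnd = 16 MSS (slow start, doubled)
RTT 5: cwnd = 32 MSS (slow start, doubled)
RTT 6: cwnd = 33 MSS (congestion avoidance, +1)
RTT 7: cwnd = 34 MSS (congestion avoidance, +1)
RTT 8: cwnd = 35 MSS (congestion avoidance, +1)
RTT 9: cwnd = 36 MSS (congestion avoidance, +1)

36


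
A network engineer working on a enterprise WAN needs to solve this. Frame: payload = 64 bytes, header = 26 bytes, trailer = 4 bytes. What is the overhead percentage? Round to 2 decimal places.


Given: payload = 64 B, header = 26 B, trailer = 4 B
Overhead bytes = header + trailer = 26 + 4 = 30
Total frame = payload + overhead = 64 + 30 = 94
Overhead % = 30 / 94 * 100 = 31.9149% -> 31.91% (2 dp)

31.91


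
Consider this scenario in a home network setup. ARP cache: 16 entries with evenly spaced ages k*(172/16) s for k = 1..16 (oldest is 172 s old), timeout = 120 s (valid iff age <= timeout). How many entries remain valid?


Ages are k * 172/16 s for k = 1..16 (spacing = 10.7500 s).
Entry k is valid iff k * 172/16 <= 120 iff k <= 16 * 120 / 172 = 11.1628
n_valid = floor(11.1628) = 11
(n_stale = 16 - 11 = 5)

11


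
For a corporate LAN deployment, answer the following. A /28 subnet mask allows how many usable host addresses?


Given: subnet mask /28
Host bits = 32 - 28 = 4
Total addresses = 2^4 = 16
Usable hosts = 16 - 2 (network + broadcast) = 14

14


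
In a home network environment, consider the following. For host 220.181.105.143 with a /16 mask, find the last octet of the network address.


Given: IP = 220.181.105.143, prefix = /16
Subnet mask = 255.255.0.0
Last octet of IP: 143
Last octet of mask: 0
Network last octet = 143 AND 0 = 0

0


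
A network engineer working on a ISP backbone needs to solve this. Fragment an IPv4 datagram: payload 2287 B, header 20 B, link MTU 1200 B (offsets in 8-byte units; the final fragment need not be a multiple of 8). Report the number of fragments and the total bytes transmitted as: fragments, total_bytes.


Max data per non-final fragment = floor((MTU - header)/8)*8 = floor((1200 - 20)/8)*8 = floor(1180/8)*8 = 1176 B
Final fragment needs no 8-byte alignment: it can carry up to MTU - header = 1180 B
Non-final fragments needed = ceil((payload - 1180) / 1176) = ceil(1107/1176) = ceil(0.9413) = 1
Number of fragments = 1 + 1 = 2
Fragment sizes (data): 1 * 1176 B + 1111 B (last, 1111 <= 1180 OK)
Total bytes sent = payload + n_frags * header = 2287 + 2*20 = 2287 + 40 = 2327 B

2, 2327


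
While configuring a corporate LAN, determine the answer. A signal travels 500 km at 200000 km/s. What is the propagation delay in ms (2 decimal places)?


Given: distance = 500 km, speed = 200000 km/s
Delay = distance / speed = 500 / 200000 seconds
Delay in ms = 500 * 1000 / 200000
Delay = 2.5000 ms
Rounded to 2 dp = 2.50 ms

2.50


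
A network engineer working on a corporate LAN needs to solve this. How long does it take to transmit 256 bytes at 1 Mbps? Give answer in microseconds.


Given: packet = 256 bytes, bandwidth = 1 Mbps
Packet in bits = 256 * 8 = 2048 bits
Bandwidth = 1 * 10^6 = 1000000 bps
Time = 2048 / 1000000 seconds
Time in us = 2048 * 10^6 / 1000000 = 2048

2048


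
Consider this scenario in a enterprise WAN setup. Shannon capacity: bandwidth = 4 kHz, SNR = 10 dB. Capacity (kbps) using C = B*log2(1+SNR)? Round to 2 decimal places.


Given: B = 4 kHz, SNR = 10 dB
SNR linear = 10^(10/10) = 10
1 + SNR = 11
log2(11) = 3.4594316186
C = 4 * 1000 * 3.4594316186 = 13837.7265 bps
C = 13.837726 kbps -> 13.84 kbps (2 dp)

13.84


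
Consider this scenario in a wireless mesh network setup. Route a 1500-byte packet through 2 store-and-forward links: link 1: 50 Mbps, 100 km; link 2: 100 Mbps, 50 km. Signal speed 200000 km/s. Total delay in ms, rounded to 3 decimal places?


Packet = 1500 bytes = 12000 bits. Store-and-forward: sum (t_trans + t_prop) per link.
Link 1: t_trans = 12000/(50*10^6) s = 0.2400 ms; t_prop = 100/200000 s = 0.5000 ms; subtotal = 0.7400 ms
Link 2: t_trans = 12000/(100*10^6) s = 0.1200 ms; t_prop = 50/200000 s = 0.2500 ms; subtotal = 0.3700 ms
End-to-end = 0.7400 + 0.3700 = 1.1100 ms -> 1.110 ms (3 dp)

1.110


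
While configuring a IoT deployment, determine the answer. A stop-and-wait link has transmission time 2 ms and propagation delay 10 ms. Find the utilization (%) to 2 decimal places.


Given: Ttrans = 2 ms, Tprop = 10 ms
RTT = 2 * Tprop = 2 * 10 = 20 ms
U = Ttrans / (Ttrans + RTT)
U = 2 / (2 + 20)
U = 2 / 22 = 0.090909
U% = 9.09%

9.09


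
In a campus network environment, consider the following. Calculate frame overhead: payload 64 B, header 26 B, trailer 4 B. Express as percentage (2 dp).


Given: payload = 64 B, header = 26 B, trailer = 4 B
Overhead bytes = header + trailer = 26 + 4 = 30
Total frame = payload + overhead = 64 + 30 = 94
Overhead % = 30 / 94 * 100 = 31.9149% -> 31.91% (2 dp)

31.91


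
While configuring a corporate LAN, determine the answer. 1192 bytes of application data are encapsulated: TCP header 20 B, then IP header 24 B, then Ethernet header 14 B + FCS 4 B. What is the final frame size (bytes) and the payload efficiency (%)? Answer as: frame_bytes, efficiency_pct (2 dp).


TCP segment = 1192 + 20 = 1212 B
IP packet = 1212 + 24 = 1236 B
Ethernet frame = 1236 + 14 + 4 = 1254 B
Efficiency = app / frame = 1192 / 1254 = 0.950558 = 95.0558% -> 95.06% (2 dp)

1254, 95.06


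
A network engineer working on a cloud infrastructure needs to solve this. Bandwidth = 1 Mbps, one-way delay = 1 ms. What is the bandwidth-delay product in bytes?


Given: bandwidth = 1 Mbps, delay = 1 ms
BDP in bits = 1 * 10^6 * 1 / 1000
BDP in bits = 1000
BDP in bytes = 1000 / 8 = 125

125


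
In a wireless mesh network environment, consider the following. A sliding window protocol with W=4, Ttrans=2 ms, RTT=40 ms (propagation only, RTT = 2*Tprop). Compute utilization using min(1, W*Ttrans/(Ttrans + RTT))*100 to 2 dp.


Given: W = 4, Ttrans = 2 ms, RTT = 40 ms (= 2 * Tprop, Tprop = 20 ms)
Cycle time = Ttrans + RTT = 2 + 40 = 42 ms (first packet sent until its ACK returns)
W * Ttrans = 4 * 2 = 8 ms of sending per cycle
W * Ttrans / (Ttrans + RTT) = 8 / 42 = 0.190476
U = min(1, 0.190476) = 0.190476
U% = 19.05%

19.05


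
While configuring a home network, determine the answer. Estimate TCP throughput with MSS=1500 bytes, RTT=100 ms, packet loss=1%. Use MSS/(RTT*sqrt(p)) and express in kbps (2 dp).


Given: MSS = 1500 bytes, RTT = 100 ms, loss = 1%
RTT in seconds = 100 / 1000 = 0.1
Loss rate = 1% = 0.01
sqrt(loss) = sqrt(0.01) = 0.1
Throughput (bytes/s) = 1500 / (0.1 * 0.1) = 150000.0000
Throughput (kbps) = 150000.0000 * 8 / 1000 = 1200.000000 -> 1200.00 kbps (2 dp)

1200.00


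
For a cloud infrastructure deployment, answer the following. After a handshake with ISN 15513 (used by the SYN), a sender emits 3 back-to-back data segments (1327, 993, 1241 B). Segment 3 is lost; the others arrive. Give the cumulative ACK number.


SYN uses sequence number 15513; first data byte = ISN + 1 = 15514.
Segment 1: SEQ = 15514, len = 1327 B, covers [15514, 16840]
Segment 2: SEQ = 16841, len = 993 B, covers [16841, 17833]
Segment 3: SEQ = 17834, len = 1241 B, covers [17834, 19074] [LOST]
In-order data received: bytes [15514, 17833] (segments 1..2).
Segment 3 missing -> gap begins at byte 17834.
Cumulative ACK = next expected in-order byte = 15514 + 1327 + 993 = 17834

17834


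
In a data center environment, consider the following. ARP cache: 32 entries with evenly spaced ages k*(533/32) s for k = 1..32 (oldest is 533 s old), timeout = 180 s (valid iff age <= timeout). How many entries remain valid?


Ages are k * 533/32 s for k = 1..32 (spacing = 16.6562 s).
Entry k is valid iff k * 533/32 <= 180 iff k <= 32 * 180 / 533 = 10.8068
n_valid = floor(10.8068) = 10
(n_stale = 32 - 10 = 22)

10


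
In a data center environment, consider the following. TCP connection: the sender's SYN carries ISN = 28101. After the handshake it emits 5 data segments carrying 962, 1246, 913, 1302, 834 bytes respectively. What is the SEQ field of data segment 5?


The SYN occupies sequence number ISN = 28101, so the first data byte is ISN + 1 = 28102.
SEQ of data segment i = (ISN + 1) + sum of payload sizes of segments 1..i-1.
Segment 1: SEQ = 28102, payload = 962 bytes
Segment 2: SEQ = 29064, payload = 1246 bytes
Segment 3: SEQ = 30310, payload = 913 bytes
Segment 4: SEQ = 31223, payload = 1302 bytes
Segment 5: SEQ = 32525, payload = 834 bytes
SEQ of segment 5 = 28102 + 962 + 1246 + 913 + 1302 = 32525

32525


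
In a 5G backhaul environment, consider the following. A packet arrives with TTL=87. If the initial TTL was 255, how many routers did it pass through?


Given: initial TTL = 255, received TTL = 87
Hops = initial TTL - received TTL
Hops = 255 - 87 = 168

168


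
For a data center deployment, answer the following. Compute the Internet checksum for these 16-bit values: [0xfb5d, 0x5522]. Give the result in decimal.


Given words: [0xfb5d, 0x5522]
Step 1: Sum all words
Raw sum = 64349 + 21794 = 86143
Step 2: Fold carry: (20607 + 1) = 20608
One's complement = ~20608 & 0xFFFF = 44927

44927


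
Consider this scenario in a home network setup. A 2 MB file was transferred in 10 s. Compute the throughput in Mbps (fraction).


Given: file = 2 MB, time = 10 s
File in Mb = 2 * 8 = 16 Mb
Throughput = 16 / 10 Mbps
Throughput = 8/5 Mbps

8/5


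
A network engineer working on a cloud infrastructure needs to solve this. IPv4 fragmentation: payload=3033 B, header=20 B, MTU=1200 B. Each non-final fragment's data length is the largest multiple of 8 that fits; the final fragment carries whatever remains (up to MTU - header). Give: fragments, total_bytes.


Max data per non-final fragment = floor((MTU - header)/8)*8 = floor((1200 - 20)/8)*8 = floor(1180/8)*8 = 1176 B
Final fragment needs no 8-byte alignment: it can carry up to MTU - header = 1180 B
Non-final fragments needed = ceil((payload - 1180) / 1176) = ceil(1853/1176) = ceil(1.5757) = 2
Number of fragments = 2 + 1 = 3
Fragment sizes (data): 2 * 1176 B + 681 B (last, 681 <= 1180 OK)
Total bytes sent = payload + n_frags * header = 3033 + 3*20 = 3033 + 60 = 3093 B

3, 3093


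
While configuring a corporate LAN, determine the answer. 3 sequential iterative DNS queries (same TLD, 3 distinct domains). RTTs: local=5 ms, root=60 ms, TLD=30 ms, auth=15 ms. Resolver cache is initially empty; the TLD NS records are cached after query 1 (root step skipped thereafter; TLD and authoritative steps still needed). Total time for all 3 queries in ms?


Lookup 1 (cold cache): local + root + TLD + auth = 5 + 60 + 30 + 15 = 110 ms
Lookups 2..3 (TLD NS cached -> skip root; new domain -> still ask TLD and auth): local + TLD + auth = 5 + 30 + 15 = 50 ms each
Remaining 2 lookups: 2 * 50 = 100 ms
Total = 110 + 100 = 210 ms

210


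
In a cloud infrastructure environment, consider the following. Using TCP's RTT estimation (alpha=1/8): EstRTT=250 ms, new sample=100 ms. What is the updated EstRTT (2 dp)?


Given: EstRTT = 250 ms, SampleRTT = 100 ms, alpha = 1/8
New EstRTT = (1 - alpha) * EstRTT + alpha * SampleRTT
(7/8) * 250 = 218.75
(1/8) * 100 = 12.5
New EstRTT = 218.75 + 12.5 = 231.25 ms -> 231.25 ms (2 dp)

231.25


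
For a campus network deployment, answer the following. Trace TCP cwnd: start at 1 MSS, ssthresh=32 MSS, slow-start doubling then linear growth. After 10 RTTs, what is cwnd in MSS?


RTT 0: cwnd = 1 MSS (initial)
RTT 1: cwnd = 2 MSS (slow start, doubled)
RTT 2: cwnd = 4 MSS (slow start, doubled)
RTT 3: cwnd = 8 MSS (slow start, doubled)
RTT 4: cwnd = 16 MSS (slow start, doubled)
RTT 5: cwnd = 32 MSS (slow start, doubled)
RTT 6: cwnd = 33 MSS (congestion avoidance, +1)
RTT 7: cwnd = 34 MSS (congestion avoidance, +1)
RTT 8: cwnd = 35 MSS (congestion avoidance, +1)
RTT 9: cwnd = 36 MSS (congestion avoidance, +1)
RTT 10: cwnd = 37 MSS (congestion avoidance, +1)

37


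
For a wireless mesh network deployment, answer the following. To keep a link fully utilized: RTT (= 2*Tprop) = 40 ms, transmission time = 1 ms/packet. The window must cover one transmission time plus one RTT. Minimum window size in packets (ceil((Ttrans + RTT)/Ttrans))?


Given: Ttrans = 1 ms, RTT = 40 ms (= 2 * Tprop, Tprop = 20 ms)
Time until first ACK returns = Ttrans + RTT = 1 + 40 = 41 ms
Need W * Ttrans >= Ttrans + RTT  ->  W >= (Ttrans + RTT) / Ttrans
(Ttrans + RTT) / Ttrans = 41 / 1 = 41
W_min = ceil(41) = 41

41


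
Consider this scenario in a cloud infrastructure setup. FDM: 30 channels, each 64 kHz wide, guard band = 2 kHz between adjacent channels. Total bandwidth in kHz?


Given: 30 channels, 64 kHz each, guard = 2 kHz
Channel bandwidth = 30 * 64 = 1920 kHz
Guard bands = 29 gaps * 2 kHz = 58 kHz
Total = 1920 + 58 = 1978 kHz

1978


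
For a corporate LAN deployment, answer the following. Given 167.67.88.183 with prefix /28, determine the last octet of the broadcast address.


Given: IP = 167.67.88.183, prefix = /28
Host bits = 32 - 28 = 4
Network last octet = 183 AND mask = 176
Host part size = 2^4 - 1 = 15
Broadcast last octet = 176 OR 15 = 191

191


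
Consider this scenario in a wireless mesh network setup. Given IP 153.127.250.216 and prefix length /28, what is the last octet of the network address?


Given: IP = 153.127.250.216, prefix = /28
Subnet mask = 255.255.255.240
Last octet of IP: 216
Last octet of mask: 240
Network last octet = 216 AND 240 = 208

208


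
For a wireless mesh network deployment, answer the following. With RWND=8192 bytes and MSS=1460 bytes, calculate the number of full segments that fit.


Given: RWND = 8192 bytes, MSS = 1460 bytes
Full segments = floor(RWND / MSS)
Full segments = floor(8192 / 1460)
Full segments = floor(5.611) = 5

5


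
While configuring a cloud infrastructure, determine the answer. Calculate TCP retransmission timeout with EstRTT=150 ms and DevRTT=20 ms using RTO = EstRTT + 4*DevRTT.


Given: EstRTT = 150 ms, DevRTT = 20 ms
Timeout = EstRTT + 4 * DevRTT
4 * DevRTT = 4 * 20 = 80
Timeout = 150 + 80 = 230 ms

230


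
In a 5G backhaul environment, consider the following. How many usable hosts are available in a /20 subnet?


Given: subnet mask /20
Host bits = 32 - 20 = 12
Total addresses = 2^12 = 4096
Usable hosts = 4096 - 2 (network + broadcast) = 4094

4094


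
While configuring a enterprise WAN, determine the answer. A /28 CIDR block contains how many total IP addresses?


Given: CIDR prefix /28
Host bits = 32 - 28 = 4
Total addresses = 2^4 = 16

16


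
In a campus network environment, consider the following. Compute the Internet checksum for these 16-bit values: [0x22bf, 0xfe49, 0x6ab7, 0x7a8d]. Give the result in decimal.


Given words: [0x22bf, 0xfe49, 0x6ab7, 0x7a8d]
Step 1: Sum all words
Raw sum = 8895 + 65097 + 27319 + 31373 = 132684
Step 2: Fold carry: (1612 + 2) = 1614
One's complement = ~1614 & 0xFFFF = 63921

63921


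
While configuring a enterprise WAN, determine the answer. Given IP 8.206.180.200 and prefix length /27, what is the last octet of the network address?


Given: IP = 8.206.180.200, prefix = /27
Subnet mask = 255.255.255.224
Last octet of IP: 200
Last octet of mask: 224
Network last octet = 200 AND 224 = 192

192


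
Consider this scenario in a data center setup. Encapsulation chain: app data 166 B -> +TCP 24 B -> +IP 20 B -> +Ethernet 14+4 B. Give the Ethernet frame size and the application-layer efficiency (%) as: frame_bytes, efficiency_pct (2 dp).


TCP segment = 166 + 24 = 190 B
IP packet = 190 + 20 = 210 B
Ethernet frame = 210 + 14 + 4 = 228 B
Efficiency = app / frame = 166 / 228 = 0.728070 = 72.8070% -> 72.81% (2 dp)

228, 72.81


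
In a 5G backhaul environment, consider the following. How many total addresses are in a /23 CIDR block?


Given: CIDR prefix /23
Host bits = 32 - 23 = 9
Total addresses = 2^9 = 512

512


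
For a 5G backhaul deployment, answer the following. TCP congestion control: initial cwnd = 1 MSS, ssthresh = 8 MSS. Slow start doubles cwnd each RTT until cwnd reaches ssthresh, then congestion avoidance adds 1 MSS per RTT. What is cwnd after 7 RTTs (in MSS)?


RTT 0: cwnd = 1 MSS (initial)
RTT 1: cwnd = 2 MSS (slow start, doubled)
RTT 2: cwnd = 4 MSS (slow start, doubled)
RTT 3: cwnd = 8 MSS (slow start, doubled)
RTT 4: cwnd = 9 MSS (congestion avoidance, +1)
RTT 5: cwnd = 10 MSS (congestion avoidance, +1)
RTT 6: cwnd = 11 MSS (congestion avoidance, +1)
RTT 7: cwnd = 12 MSS (congestion avoidance, +1)

12


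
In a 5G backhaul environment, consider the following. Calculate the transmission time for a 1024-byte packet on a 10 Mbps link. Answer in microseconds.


Given: packet = 1024 bytes, bandwidth = 10 Mbps
Packet in bits = 1024 * 8 = 8192 bits
Bandwidth = 10 * 10^6 = 10000000 bps
Time = 8192 / 10000000 seconds
Time in us = 8192 * 10^6 / 10000000 = 819.2

819.2


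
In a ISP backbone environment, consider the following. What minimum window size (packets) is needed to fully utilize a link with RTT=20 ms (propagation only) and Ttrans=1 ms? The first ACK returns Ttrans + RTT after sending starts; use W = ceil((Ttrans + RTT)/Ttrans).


Given: Ttrans = 1 ms, RTT = 20 ms (= 2 * Tprop, Tprop = 10 ms)
Time until first ACK returns = Ttrans + RTT = 1 + 20 = 21 ms
Need W * Ttrans >= Ttrans + RTT  ->  W >= (Ttrans + RTT) / Ttrans
(Ttrans + RTT) / Ttrans = 21 / 1 = 21
W_min = ceil(21) = 21

21


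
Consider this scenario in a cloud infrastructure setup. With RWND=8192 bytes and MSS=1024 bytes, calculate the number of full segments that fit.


Given: RWND = 8192 bytes, MSS = 1024 bytes
Full segments = floor(RWND / MSS)
Full segments = floor(8192 / 1024)
Full segments = floor(8.0) = 8

8


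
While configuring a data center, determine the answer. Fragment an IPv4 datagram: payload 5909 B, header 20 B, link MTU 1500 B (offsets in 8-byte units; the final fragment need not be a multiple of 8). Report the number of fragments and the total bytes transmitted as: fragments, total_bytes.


Max data per non-final fragment = floor((MTU - header)/8)*8 = floor((1500 - 20)/8)*8 = floor(1480/8)*8 = 1480 B
Final fragment needs no 8-byte alignment: it can carry up to MTU - header = 1480 B
Non-final fragments needed = ceil((payload - 1480) / 1480) = ceil(4429/1480) = ceil(2.9926) = 3
Number of fragments = 3 + 1 = 4
Fragment sizes (data): 3 * 1480 B + 1469 B (last, 1469 <= 1480 OK)
Total bytes sent = payload + n_frags * header = 5909 + 4*20 = 5909 + 80 = 5989 B

4, 5989


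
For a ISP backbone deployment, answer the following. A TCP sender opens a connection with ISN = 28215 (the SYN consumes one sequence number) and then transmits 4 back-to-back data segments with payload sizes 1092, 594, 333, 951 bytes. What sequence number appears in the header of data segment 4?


The SYN occupies sequence number ISN = 28215, so the first data byte is ISN + 1 = 28216.
SEQ of data segment i = (ISN + 1) + sum of payload sizes of segments 1..i-1.
Segment 1: SEQ = 28216, payload = 1092 bytes
Segment 2: SEQ = 29308, payload = 594 bytes
Segment 3: SEQ = 29902, payload = 333 bytes
Segment 4: SEQ = 30235, payload = 951 bytes
SEQ of segment 4 = 28216 + 1092 + 594 + 333 = 30235

30235


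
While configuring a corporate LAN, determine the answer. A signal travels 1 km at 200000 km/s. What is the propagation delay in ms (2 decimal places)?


Given: distance = 1 km, speed = 200000 km/s
Delay = distance / speed = 1 / 200000 seconds
Delay in ms = 1 * 1000 / 200000
Delay = 0.0050 ms
Rounded to 2 dp = 0.01 ms

0.01


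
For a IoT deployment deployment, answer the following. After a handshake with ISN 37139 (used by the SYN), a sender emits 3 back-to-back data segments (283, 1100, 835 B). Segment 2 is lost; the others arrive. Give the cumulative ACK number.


SYN uses sequence number 37139; first data byte = ISN + 1 = 37140.
Segment 1: SEQ = 37140, len = 283 B, covers [37140, 37422]
Segment 2: SEQ = 37423, len = 1100 B, covers [37423, 38522] [LOST]
Segment 3: SEQ = 38523, len = 835 B, covers [38523, 39357]
In-order data received: bytes [37140, 37422] (segments 1..1).
Segment 2 missing -> gap begins at byte 37423; later segments buffered out of order.
Cumulative ACK = next expected in-order byte = 37140 + 283 = 37423

37423


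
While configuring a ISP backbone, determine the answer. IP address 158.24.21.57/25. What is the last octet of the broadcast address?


Given: IP = 158.24.21.57, prefix = /25
Host bits = 32 - 25 = 7
Network last octet = 57 AND mask = 0
Host part size = 2^7 - 1 = 127
Broadcast last octet = 0 OR 127 = 127

127


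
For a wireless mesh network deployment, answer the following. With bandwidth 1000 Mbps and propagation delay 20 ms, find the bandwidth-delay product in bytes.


Given: bandwidth = 1000 Mbps, delay = 20 ms
BDP in bits = 1000 * 10^6 * 20 / 1000
BDP in bits = 20000000
BDP in bytes = 20000000 / 8 = 2500000

2500000


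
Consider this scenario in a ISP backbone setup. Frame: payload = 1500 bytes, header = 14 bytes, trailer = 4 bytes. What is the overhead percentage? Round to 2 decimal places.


Given: payload = 1500 B, header = 14 B, trailer = 4 B
Overhead bytes = header + trailer = 14 + 4 = 18
Total frame = payload + overhead = 1500 + 18 = 1518
Overhead % = 18 / 1518 * 100 = 1.1858% -> 1.19% (2 dp)

1.19


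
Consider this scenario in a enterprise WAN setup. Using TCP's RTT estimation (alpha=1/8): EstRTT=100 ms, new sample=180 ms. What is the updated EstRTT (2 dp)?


Given: EstRTT = 100 ms, SampleRTT = 180 ms, alpha = 1/8
New EstRTT = (1 - alpha) * EstRTT + alpha * SampleRTT
(7/8) * 100 = 87.5
(1/8) * 180 = 22.5
New EstRTT = 87.5 + 22.5 = 110 ms -> 110.00 ms (2 dp)

110.00


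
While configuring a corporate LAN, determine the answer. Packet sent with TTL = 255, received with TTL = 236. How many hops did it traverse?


Given: initial TTL = 255, received TTL = 236
Hops = initial TTL - received TTL
Hops = 255 - 236 = 19

19


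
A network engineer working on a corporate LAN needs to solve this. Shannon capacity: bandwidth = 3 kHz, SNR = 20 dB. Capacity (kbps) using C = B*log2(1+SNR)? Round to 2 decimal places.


Given: B = 3 kHz, SNR = 20 dB
SNR linear = 10^(20/10) = 100
1 + SNR = 101
log2(101) = 6.6582114828
C = 3 * 1000 * 6.6582114828 = 19974.6344 bps
C = 19.974634 kbps -> 19.97 kbps (2 dp)

19.97


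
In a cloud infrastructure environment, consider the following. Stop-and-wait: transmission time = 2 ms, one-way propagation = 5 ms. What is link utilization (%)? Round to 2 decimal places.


Given: Ttrans = 2 ms, Tprop = 5 ms
RTT = 2 * Tprop = 2 * 5 = 10 ms
U = Ttrans / (Ttrans + RTT)
U = 2 / (2 + 10)
U = 2 / 12 = 0.166667
U% = 16.67%

16.67


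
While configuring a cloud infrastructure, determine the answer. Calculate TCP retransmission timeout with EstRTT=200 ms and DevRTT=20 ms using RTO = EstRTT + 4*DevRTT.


Given: EstRTT = 200 ms, DevRTT = 20 ms
Timeout = EstRTT + 4 * DevRTT
4 * DevRTT = 4 * 20 = 80
Timeout = 200 + 80 = 280 ms

280


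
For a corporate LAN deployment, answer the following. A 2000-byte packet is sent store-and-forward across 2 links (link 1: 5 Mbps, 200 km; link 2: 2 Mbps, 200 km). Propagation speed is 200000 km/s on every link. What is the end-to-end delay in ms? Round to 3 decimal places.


Packet = 2000 bytes = 16000 bits. Store-and-forward: sum (t_trans + t_prop) per link.
Link 1: t_trans = 16000/(5*10^6) s = 3.2000 ms; t_prop = 200/200000 s = 1.0000 ms; subtotal = 4.2000 ms
Link 2: t_trans = 16000/(2*10^6) s = 8.0000 ms; t_prop = 200/200000 s = 1.0000 ms; subtotal = 9.0000 ms
End-to-end = 4.2000 + 9.0000 = 13.2000 ms -> 13.200 ms (3 dp)

13.200


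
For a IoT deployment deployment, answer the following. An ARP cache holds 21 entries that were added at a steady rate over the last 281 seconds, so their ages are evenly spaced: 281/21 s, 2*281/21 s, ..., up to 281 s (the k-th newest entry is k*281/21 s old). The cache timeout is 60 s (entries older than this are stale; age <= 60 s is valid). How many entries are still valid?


Ages are k * 281/21 s for k = 1..21 (spacing = 13.3810 s).
Entry k is valid iff k * 281/21 <= 60 iff k <= 21 * 60 / 281 = 4.4840
n_valid = floor(4.4840) = 4
(n_stale = 21 - 4 = 17)

4


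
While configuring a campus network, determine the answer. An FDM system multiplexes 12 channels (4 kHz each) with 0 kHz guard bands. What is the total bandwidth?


Given: 12 channels, 4 kHz each, guard = 0 kHz
Channel bandwidth = 12 * 4 = 48 kHz
Guard bands = 11 gaps * 0 kHz = 0 kHz
Total = 48 + 0 = 48 kHz

48


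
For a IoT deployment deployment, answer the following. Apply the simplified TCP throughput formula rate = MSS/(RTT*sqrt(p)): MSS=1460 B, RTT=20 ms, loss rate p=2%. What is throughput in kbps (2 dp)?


Given: MSS = 1460 bytes, RTT = 20 ms, loss = 2%
RTT in seconds = 20 / 1000 = 0.02
Loss rate = 2% = 0.02
sqrt(loss) = sqrt(0.02) = 0.141421356237
Throughput (bytes/s) = 1460 / (0.02 * 0.141421356237) = 516187.9503
Throughput (kbps) = 516187.9503 * 8 / 1000 = 4129.503602 -> 4129.50 kbps (2 dp)

4129.50


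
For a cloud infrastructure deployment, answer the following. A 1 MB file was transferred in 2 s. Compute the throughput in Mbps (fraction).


Given: file = 1 MB, time = 2 s
File in Mb = 1 * 8 = 8 Mb
Throughput = 8 / 2 Mbps
Throughput = 4 Mbps

4


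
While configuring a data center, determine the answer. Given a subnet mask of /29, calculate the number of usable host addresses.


Given: subnet mask /29
Host bits = 32 - 29 = 3
Total addresses = 2^3 = 8
Usable hosts = 8 - 2 (network + broadcast) = 6

6


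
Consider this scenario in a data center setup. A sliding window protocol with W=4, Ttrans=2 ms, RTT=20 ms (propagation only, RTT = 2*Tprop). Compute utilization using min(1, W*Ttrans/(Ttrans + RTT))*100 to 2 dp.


Given: W = 4, Ttrans = 2 ms, RTT = 20 ms (= 2 * Tprop, Tprop = 10 ms)
Cycle time = Ttrans + RTT = 2 + 20 = 22 ms (first packet sent until its ACK returns)
W * Ttrans = 4 * 2 = 8 ms of sending per cycle
W * Ttrans / (Ttrans + RTT) = 8 / 22 = 0.363636
U = min(1, 0.363636) = 0.363636
U% = 36.36%

36.36


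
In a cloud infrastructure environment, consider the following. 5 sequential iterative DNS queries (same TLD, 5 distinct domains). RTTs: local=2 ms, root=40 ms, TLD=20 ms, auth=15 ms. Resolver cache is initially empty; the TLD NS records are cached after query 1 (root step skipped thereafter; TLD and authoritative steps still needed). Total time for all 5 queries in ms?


Lookup 1 (cold cache): local + root + TLD + auth = 2 + 40 + 20 + 15 = 77 ms
Lookups 2..5 (TLD NS cached -> skip root; new domain -> still ask TLD and auth): local + TLD + auth = 2 + 20 + 15 = 37 ms each
Remaining 4 lookups: 4 * 37 = 148 ms
Total = 77 + 148 = 225 ms

225


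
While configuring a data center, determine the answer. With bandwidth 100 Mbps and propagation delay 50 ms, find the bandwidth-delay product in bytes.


Given: bandwidth = 100 Mbps, delay = 50 ms
BDP in bits = 100 * 10^6 * 50 / 1000
BDP in bits = 5000000
BDP in bytes = 5000000 / 8 = 625000

625000


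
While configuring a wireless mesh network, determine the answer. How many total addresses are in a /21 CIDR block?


Given: CIDR prefix /21
Host bits = 32 - 21 = 11
Total addresses = 2^11 = 2048

2048


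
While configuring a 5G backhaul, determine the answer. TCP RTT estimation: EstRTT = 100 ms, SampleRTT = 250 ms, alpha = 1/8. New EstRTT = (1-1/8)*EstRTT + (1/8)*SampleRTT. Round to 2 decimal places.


Given: EstRTT = 100 ms, SampleRTT = 250 ms, alpha = 1/8
New EstRTT = (1 - alpha) * EstRTT + alpha * SampleRTT
(7/8) * 100 = 87.5
(1/8) * 250 = 31.25
New EstRTT = 87.5 + 31.25 = 118.75 ms -> 118.75 ms (2 dp)

118.75


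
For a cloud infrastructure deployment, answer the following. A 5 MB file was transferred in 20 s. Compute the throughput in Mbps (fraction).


Given: file = 5 MB, time = 20 s
File in Mb = 5 * 8 = 40 Mb
Throughput = 40 / 20 Mbps
Throughput = 2 Mbps

2


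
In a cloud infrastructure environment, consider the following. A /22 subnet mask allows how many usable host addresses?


Given: subnet mask /22
Host bits = 32 - 22 = 10
Total addresses = 2^10 = 1024
Usable hosts = 1024 - 2 (network + broadcast) = 1022

1022


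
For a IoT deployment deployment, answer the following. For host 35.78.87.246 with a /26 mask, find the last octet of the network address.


Given: IP = 35.78.87.246, prefix = /26
Subnet mask = 255.255.255.192
Last octet of IP: 246
Last octet of mask: 192
Network last octet = 246 AND 192 = 192

192


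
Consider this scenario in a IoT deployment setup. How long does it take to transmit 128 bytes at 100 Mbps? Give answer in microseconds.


Given: packet = 128 bytes, bandwidth = 100 Mbps
Packet in bits = 128 * 8 = 1024 bits
Bandwidth = 100 * 10^6 = 100000000 bps
Time = 1024 / 100000000 seconds
Time in us = 1024 * 10^6 / 100000000 = 10.24

10.24


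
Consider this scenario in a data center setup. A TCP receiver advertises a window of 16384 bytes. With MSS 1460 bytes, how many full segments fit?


Given: RWND = 16384 bytes, MSS = 1460 bytes
Full segments = floor(RWND / MSS)
Full segments = floor(16384 / 1460)
Full segments = floor(11.2219) = 11

11


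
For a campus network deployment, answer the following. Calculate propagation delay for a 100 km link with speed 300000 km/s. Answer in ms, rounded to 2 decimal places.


Given: distance = 100 km, speed = 300000 km/s
Delay = distance / speed = 100 / 300000 seconds
Delay in ms = 100 * 1000 / 300000
Delay = 0.3333 ms
Rounded to 2 dp = 0.33 ms

0.33
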